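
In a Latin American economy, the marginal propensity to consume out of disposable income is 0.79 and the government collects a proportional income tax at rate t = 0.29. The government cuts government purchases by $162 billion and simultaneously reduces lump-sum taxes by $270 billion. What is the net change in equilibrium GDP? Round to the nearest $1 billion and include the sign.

+$117 billion

Expenditure multiplier = 1/(1 − c(1−t)) = 1/(1 − 0.79×0.71) = 1/0.4391 ≈ 2.277.
ΔG contributes k·ΔG = (−$162 billion) / 0.4391 ≈ −$368.9 billion.
ΔT of −$270 billion changes first-round spending by −c·ΔT = +$213.3 billion, contributing k·(−c·ΔT) = (+$213.3 billion) / 0.4391 ≈ +$485.8 billion.
Net ΔY = k(ΔG − c·ΔT) = (+$51.3 billion) / 0.4391 ≈ +$117 billion.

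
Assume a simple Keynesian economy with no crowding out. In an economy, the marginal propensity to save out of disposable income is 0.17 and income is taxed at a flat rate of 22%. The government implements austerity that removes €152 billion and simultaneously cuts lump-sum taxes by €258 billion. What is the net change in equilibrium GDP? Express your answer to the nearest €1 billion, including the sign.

+€176 billion

MPC = 1 − MPS = 1 − 0.17 = 0.83.
Expenditure multiplier = 1/(1 − c(1−t)) = 1/(1 − 0.83×0.78) = 1/0.3526 ≈ 2.836.
ΔG contributes k·ΔG = (−€152 billion) / 0.3526 ≈ −€431.1 billion.
ΔT of −€258 billion changes first-round spending by −c·ΔT = +€214.14 billion, contributing k·(−c·ΔT) = (+€214.14 billion) / 0.3526 ≈ +€607.3 billion.
Net ΔY = k(ΔG − c·ΔT) = (+€62.14 billion) / 0.3526 ≈ +€176 billion.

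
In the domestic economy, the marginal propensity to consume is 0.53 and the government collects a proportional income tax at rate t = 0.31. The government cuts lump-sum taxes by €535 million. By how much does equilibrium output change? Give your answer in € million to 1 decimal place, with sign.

+€447.0 million

A lump-sum tax change of −€535 million shifts disposable income by +€535 million; first-round consumption changes by −c × ΔT = −0.53 × (−€535 million) = +€283.55 million.
Expenditure multiplier = 1/(1 − c(1−t)) = 1/(1 − 0.53×0.69) = 1/0.6343 ≈ 1.577.
The tax multiplier is −c × k ≈ −0.836, so ΔY = k × (−c·ΔT) = (+€283.55 million) / 0.6343 ≈ +€447 million.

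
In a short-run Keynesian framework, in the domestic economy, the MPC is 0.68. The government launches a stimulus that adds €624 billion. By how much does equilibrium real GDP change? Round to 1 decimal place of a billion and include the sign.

Spending multiplier = 1/(1 − MPC) = 1/(1 − 0.68) = 1/0.32 = 3.125.
ΔY = k × ΔG = (+€624 billion) / 0.32 = +€1,950 billion.

+€1,950.0 billion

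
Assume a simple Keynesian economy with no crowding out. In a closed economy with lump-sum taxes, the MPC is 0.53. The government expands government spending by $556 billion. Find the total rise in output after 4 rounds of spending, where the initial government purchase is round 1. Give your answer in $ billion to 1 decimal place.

Round 1 adds ΔG = $556 billion; each later round is MPC = 0.53 times the previous.
After 4 rounds: 556 + 294.68 + 156.1804 + 82.775612 = ΔG·(1 − c^4)/(1 − c) = 556 × (1 − 0.07890481)/0.47 ≈ $1,089.6 billion.

$1,089.6 billion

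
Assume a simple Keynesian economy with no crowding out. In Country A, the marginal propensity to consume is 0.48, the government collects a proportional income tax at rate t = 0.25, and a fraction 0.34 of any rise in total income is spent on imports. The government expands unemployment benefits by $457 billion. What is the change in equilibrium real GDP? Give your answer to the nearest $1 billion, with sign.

+$224 billion

The transfer change shifts disposable income by +$457 billion, so first-round consumption changes by c·ΔTR = 0.48 × (+$457 billion) = +$219.36 billion.
Expenditure multiplier = 1/(1 − c(1−t) + m) = 1/(1 − 0.48×0.75 + 0.34) = 1/0.98 ≈ 1.02.
The transfer multiplier is c × k ≈ 0.49, so ΔY = k × (c·ΔTR) = (+$219.36 billion) / 0.98 ≈ +$224 billion.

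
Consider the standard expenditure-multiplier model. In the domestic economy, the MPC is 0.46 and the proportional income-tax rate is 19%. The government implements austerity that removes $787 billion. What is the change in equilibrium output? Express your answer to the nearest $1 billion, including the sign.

−$1,254 billion

Expenditure multiplier = 1/(1 − c(1−t)) = 1/(1 − 0.46×0.81) = 1/0.6274 ≈ 1.594.
ΔY = k × ΔG = (−$787 billion) / 0.6274 ≈ −$1,254 billion.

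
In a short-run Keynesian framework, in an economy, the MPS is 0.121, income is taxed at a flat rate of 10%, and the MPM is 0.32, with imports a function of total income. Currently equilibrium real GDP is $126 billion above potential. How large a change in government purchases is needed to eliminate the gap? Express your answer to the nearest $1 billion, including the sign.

MPC = 1 − MPS = 1 − 0.121 = 0.879.
Spending multiplier = 1/(1 − c(1−t) + m) = 1/(1 − 0.879×0.9 + 0.32) = 1/0.5289 ≈ 1.891.
Need ΔY = −$126 billion, so ΔG = ΔY/k = (−$126 billion) × 0.5289 ≈ −$67 billion.
The government should cut government purchases by $67 billion.

−$67 billion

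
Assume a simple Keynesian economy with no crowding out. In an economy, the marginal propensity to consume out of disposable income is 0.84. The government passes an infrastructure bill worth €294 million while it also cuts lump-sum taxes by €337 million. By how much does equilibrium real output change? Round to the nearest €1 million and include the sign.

+€3,607 million

Expenditure multiplier = 1/(1 − MPC) = 1/(1 − 0.84) = 1/0.16 = 6.25.
ΔG contributes k·ΔG = (+€294 million) / 0.16 = +€1,837.5 million.
ΔT of −€337 million changes first-round spending by −c·ΔT = +€283.08 million, contributing k·(−c·ΔT) = (+€283.08 million) / 0.16 ≈ +€1,769.3 million.
Net ΔY = k(ΔG − c·ΔT) = (+€577.08 million) / 0.16 ≈ +€3,607 million.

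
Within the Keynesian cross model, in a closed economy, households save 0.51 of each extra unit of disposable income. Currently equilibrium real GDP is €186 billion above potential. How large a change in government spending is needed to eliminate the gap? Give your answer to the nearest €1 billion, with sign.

−€95 billion

MPC = 1 − MPS = 1 − 0.51 = 0.49.
Spending multiplier = 1/(1 − MPC) = 1/(1 − 0.49) = 1/0.51 ≈ 1.961.
Need ΔY = −€186 billion, so ΔG = ΔY/k = (−€186 billion) × 0.51 ≈ −€95 billion.
The government should cut government spending by €95 billion.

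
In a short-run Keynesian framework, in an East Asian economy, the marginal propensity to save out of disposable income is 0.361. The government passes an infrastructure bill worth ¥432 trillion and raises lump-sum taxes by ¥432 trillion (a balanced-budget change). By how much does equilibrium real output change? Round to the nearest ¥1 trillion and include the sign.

+¥432 trillion

MPC = 1 − MPS = 1 − 0.361 = 0.639.
Expenditure multiplier = 1/(1 − MPC) = 1/(1 − 0.639) = 1/0.361 ≈ 2.77.
ΔG contributes k·ΔG = (+¥432 trillion) / 0.361 ≈ +¥1,196.7 trillion.
ΔT of +¥432 trillion changes first-round spending by −c·ΔT = −¥276.048 trillion, contributing k·(−c·ΔT) = (−¥276.048 trillion) / 0.361 ≈ −¥764.7 trillion.
With ΔG = ΔT and no other leakages, the balanced-budget multiplier is 1, so ΔY = ΔG = +¥432 trillion.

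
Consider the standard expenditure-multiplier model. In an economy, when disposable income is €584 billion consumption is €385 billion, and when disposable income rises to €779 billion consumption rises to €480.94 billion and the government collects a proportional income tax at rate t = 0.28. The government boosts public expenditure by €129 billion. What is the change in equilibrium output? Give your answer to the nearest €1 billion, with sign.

+€200 billion

MPC = ΔC/ΔYd = (480.94 − 385)/(779 − 584) = 95.94/195 = 0.492.
Spending multiplier = 1/(1 − c(1−t)) = 1/(1 − 0.492×0.72) = 1/0.64576 ≈ 1.549.
ΔY = k × ΔG = (+€129 billion) / 0.64576 ≈ +€200 billion.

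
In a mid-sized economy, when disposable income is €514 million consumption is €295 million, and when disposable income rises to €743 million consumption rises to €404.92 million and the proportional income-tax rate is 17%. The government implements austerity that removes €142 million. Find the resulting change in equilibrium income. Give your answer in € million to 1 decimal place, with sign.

MPC = ΔC/ΔYd = (404.92 − 295)/(743 − 514) = 109.92/229 = 0.48.
Expenditure multiplier = 1/(1 − c(1−t)) = 1/(1 − 0.48×0.83) = 1/0.6016 ≈ 1.662.
ΔY = k × ΔG = (−€142 million) / 0.6016 ≈ −€236 million.

−€236.0 million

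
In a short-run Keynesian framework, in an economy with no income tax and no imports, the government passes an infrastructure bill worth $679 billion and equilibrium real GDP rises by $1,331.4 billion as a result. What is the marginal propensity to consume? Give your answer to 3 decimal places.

Implied spending multiplier k = ΔY/ΔG = 1,331.4/679 ≈ 1.9608.
Since k = 1/(1 − MPC), MPC = 1 − 1/k = 1 − ΔG/ΔY = 1 − 679/1,331.4 ≈ 0.490.

0.490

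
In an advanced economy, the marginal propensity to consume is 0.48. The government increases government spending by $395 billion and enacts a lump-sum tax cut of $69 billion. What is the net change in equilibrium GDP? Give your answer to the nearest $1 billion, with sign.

+$823 billion

Expenditure multiplier = 1/(1 − MPC) = 1/(1 − 0.48) = 1/0.52 ≈ 1.923.
ΔG contributes k·ΔG = (+$395 billion) / 0.52 ≈ +$759.6 billion.
ΔT of −$69 billion changes first-round spending by −c·ΔT = +$33.12 billion, contributing k·(−c·ΔT) = (+$33.12 billion) / 0.52 ≈ +$63.7 billion.
Net ΔY = k(ΔG − c·ΔT) = (+$428.12 billion) / 0.52 ≈ +$823 billion.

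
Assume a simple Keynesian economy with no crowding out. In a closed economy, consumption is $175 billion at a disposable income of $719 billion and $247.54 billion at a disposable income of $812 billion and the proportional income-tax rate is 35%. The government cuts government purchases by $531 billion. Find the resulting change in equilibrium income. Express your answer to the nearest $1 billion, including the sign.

MPC = ΔC/ΔYd = (247.54 − 175)/(812 − 719) = 72.54/93 = 0.78.
Expenditure multiplier = 1/(1 − c(1−t)) = 1/(1 − 0.78×0.65) = 1/0.493 ≈ 2.028.
ΔY = k × ΔG = (−$531 billion) / 0.493 ≈ −$1,077 billion.

−$1,077 billion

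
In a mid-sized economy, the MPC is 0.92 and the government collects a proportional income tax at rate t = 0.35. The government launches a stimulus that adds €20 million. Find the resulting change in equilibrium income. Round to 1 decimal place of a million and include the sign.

+€49.8 million

Spending multiplier = 1/(1 − c(1−t)) = 1/(1 − 0.92×0.65) = 1/0.402 ≈ 2.488.
ΔY = k × ΔG = (+€20 million) / 0.402 ≈ +€49.8 million.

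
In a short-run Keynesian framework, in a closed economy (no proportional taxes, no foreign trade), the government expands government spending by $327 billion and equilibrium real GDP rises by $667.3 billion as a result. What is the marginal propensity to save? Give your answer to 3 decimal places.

Implied spending multiplier k = ΔY/ΔG = 667.3/327 ≈ 2.0407.
Since k = 1/(1 − MPC), MPC = 1 − 1/k = 1 − ΔG/ΔY = 1 − 327/667.3 ≈ 0.510.
MPS = 1 − MPC = 0.490.

0.490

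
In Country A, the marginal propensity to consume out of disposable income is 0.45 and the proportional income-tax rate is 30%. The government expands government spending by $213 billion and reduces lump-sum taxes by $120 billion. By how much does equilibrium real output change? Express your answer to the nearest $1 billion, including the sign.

Expenditure multiplier = 1/(1 − c(1−t)) = 1/(1 − 0.45×0.7) = 1/0.685 ≈ 1.46.
ΔG contributes k·ΔG = (+$213 billion) / 0.685 ≈ +$310.9 billion.
ΔT of −$120 billion changes first-round spending by −c·ΔT = +$54 billion, contributing k·(−c·ΔT) = (+$54 billion) / 0.685 ≈ +$78.8 billion.
Net ΔY = k(ΔG − c·ΔT) = (+$267 billion) / 0.685 ≈ +$390 billion.

+$390 billion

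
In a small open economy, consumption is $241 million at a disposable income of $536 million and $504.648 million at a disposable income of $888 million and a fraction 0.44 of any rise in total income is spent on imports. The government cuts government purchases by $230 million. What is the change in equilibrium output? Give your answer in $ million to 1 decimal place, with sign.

−$332.9 million

MPC = ΔC/ΔYd = (504.648 − 241)/(888 − 536) = 263.648/352 = 0.749.
Government-spending multiplier = 1/(1 − c + m) = 1/(1 − 0.749 + 0.44) = 1/0.691 ≈ 1.447.
ΔY = k × ΔG = (−$230 million) / 0.691 ≈ −$332.9 million.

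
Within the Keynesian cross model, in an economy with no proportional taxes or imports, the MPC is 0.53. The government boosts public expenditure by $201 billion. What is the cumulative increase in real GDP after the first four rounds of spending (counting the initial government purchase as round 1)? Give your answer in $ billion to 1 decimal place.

Round 1 adds ΔG = $201 billion; each later round is MPC = 0.53 times the previous.
After 4 rounds: 201 + 106.53 + 56.4609 + 29.924277 = ΔG·(1 − c^4)/(1 − c) = 201 × (1 − 0.07890481)/0.47 ≈ $393.9 billion.

$393.9 billion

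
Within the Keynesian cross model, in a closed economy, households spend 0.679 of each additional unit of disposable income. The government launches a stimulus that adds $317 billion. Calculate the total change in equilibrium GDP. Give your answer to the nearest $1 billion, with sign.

+$988 billion

Spending multiplier = 1/(1 − MPC) = 1/(1 − 0.679) = 1/0.321 ≈ 3.115.
ΔY = k × ΔG = (+$317 billion) / 0.321 ≈ +$988 billion.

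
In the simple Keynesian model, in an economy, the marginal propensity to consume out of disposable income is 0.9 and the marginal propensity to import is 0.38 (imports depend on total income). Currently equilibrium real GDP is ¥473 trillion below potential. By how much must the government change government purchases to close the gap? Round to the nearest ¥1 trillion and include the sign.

Spending multiplier = 1/(1 − c + m) = 1/(1 − 0.9 + 0.38) = 1/0.48 ≈ 2.083.
Need ΔY = +¥473 trillion, so ΔG = ΔY/k = (+¥473 trillion) × 0.48 ≈ +¥227 trillion.
The government should increase government purchases by ¥227 trillion.

+¥227 trillion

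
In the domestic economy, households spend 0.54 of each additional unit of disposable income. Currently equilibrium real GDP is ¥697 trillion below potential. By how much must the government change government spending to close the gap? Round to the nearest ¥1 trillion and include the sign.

Spending multiplier = 1/(1 − MPC) = 1/(1 − 0.54) = 1/0.46 ≈ 2.174.
Need ΔY = +¥697 trillion, so ΔG = ΔY/k = (+¥697 trillion) × 0.46 ≈ +¥321 trillion.
The government should increase government spending by ¥321 trillion.

+¥321 trillion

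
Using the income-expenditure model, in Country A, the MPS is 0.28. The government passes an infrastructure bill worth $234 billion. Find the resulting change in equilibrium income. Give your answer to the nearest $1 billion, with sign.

MPC = 1 − MPS = 1 − 0.28 = 0.72.
Expenditure multiplier = 1/(1 − MPC) = 1/(1 − 0.72) = 1/0.28 ≈ 3.571.
ΔY = k × ΔG = (+$234 billion) / 0.28 ≈ +$836 billion.

+$836 billion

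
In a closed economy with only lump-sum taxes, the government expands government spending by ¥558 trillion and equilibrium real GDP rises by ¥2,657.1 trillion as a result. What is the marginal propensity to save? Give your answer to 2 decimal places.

Implied spending multiplier k = ΔY/ΔG = 2,657.1/558 ≈ 4.7618.
Since k = 1/(1 − MPC), MPC = 1 − 1/k = 1 − ΔG/ΔY = 1 − 558/2,657.1 ≈ 0.79.
MPS = 1 − MPC = 0.21.

0.21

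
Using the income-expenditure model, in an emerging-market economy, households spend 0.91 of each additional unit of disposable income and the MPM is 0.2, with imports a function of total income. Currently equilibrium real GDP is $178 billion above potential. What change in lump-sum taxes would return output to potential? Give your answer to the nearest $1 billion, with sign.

Spending multiplier = 1/(1 − c + m) = 1/(1 − 0.91 + 0.2) = 1/0.29 ≈ 3.448.
Tax multiplier = −c·k = −0.91/0.29 ≈ −3.138. Need ΔY = −$178 billion, so ΔT = ΔY/(−c·k) = −(−$178 billion) × 0.29 / 0.91 ≈ +$57 billion.
The government should raise lump-sum taxes by $57 billion.

+$57 billion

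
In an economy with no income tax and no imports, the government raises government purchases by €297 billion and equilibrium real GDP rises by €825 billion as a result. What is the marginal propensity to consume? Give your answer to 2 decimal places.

Implied spending multiplier k = ΔY/ΔG = 825/297 ≈ 2.7778.
Since k = 1/(1 − MPC), MPC = 1 − 1/k = 1 − ΔG/ΔY = 1 − 297/825 = 0.64.

0.64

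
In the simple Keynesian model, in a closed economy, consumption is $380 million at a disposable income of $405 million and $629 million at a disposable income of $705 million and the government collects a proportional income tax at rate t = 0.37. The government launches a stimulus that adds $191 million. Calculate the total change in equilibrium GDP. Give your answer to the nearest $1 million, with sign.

+$400 million

MPC = ΔC/ΔYd = (629 − 380)/(705 − 405) = 249/300 = 0.83.
Spending multiplier = 1/(1 − c(1−t)) = 1/(1 − 0.83×0.63) = 1/0.4771 ≈ 2.096.
ΔY = k × ΔG = (+$191 million) / 0.4771 ≈ +$400 million.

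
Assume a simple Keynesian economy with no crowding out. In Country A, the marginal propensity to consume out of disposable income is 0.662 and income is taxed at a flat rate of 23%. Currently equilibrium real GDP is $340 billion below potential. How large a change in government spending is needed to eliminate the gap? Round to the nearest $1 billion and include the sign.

+$167 billion

Spending multiplier = 1/(1 − c(1−t)) = 1/(1 − 0.662×0.77) = 1/0.49026 ≈ 2.04.
Need ΔY = +$340 billion, so ΔG = ΔY/k = (+$340 billion) × 0.49026 ≈ +$167 billion.
The government should increase government spending by $167 billion.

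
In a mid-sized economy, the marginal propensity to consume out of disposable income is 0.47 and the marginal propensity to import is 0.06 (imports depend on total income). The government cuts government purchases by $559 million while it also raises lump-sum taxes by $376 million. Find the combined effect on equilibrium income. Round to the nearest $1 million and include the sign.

−$1,247 million

Expenditure multiplier = 1/(1 − c + m) = 1/(1 − 0.47 + 0.06) = 1/0.59 ≈ 1.695.
ΔG contributes k·ΔG = (−$559 million) / 0.59 ≈ −$947.5 million.
ΔT of +$376 million changes first-round spending by −c·ΔT = −$176.72 million, contributing k·(−c·ΔT) = (−$176.72 million) / 0.59 ≈ −$299.5 million.
Net ΔY = k(ΔG − c·ΔT) = (−$735.72 million) / 0.59 ≈ −$1,247 million.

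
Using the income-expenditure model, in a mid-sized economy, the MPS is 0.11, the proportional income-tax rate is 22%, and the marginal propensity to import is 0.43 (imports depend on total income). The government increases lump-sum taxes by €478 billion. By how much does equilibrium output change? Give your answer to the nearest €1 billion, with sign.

−€578 billion

MPC = 1 − MPS = 1 − 0.11 = 0.89.
A lump-sum tax change of +€478 billion shifts disposable income by −€478 billion; first-round consumption changes by −c × ΔT = −0.89 × (+€478 billion) = −€425.42 billion.
Expenditure multiplier = 1/(1 − c(1−t) + m) = 1/(1 − 0.89×0.78 + 0.43) = 1/0.7358 ≈ 1.359.
The tax multiplier is −c × k ≈ −1.21, so ΔY = k × (−c·ΔT) = (−€425.42 billion) / 0.7358 ≈ −€578 billion.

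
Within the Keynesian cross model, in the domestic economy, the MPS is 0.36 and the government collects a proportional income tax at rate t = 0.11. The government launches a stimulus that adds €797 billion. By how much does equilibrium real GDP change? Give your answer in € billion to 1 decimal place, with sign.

MPC = 1 − MPS = 1 − 0.36 = 0.64.
Expenditure multiplier = 1/(1 − c(1−t)) = 1/(1 − 0.64×0.89) = 1/0.4304 ≈ 2.323.
ΔY = k × ΔG = (+€797 billion) / 0.4304 ≈ +€1,851.8 billion.

+€1,851.8 billion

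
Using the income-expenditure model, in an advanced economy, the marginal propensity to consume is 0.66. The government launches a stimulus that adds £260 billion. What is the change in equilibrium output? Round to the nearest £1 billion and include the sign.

+£765 billion

Government-spending multiplier = 1/(1 − MPC) = 1/(1 − 0.66) = 1/0.34 ≈ 2.941.
ΔY = k × ΔG = (+£260 billion) / 0.34 ≈ +£765 billion.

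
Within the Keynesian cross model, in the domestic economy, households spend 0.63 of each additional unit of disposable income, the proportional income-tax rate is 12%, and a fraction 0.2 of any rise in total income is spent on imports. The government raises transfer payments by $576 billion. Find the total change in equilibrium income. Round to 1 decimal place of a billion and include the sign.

+$562.1 billion

The transfer change shifts disposable income by +$576 billion, so first-round consumption changes by c·ΔTR = 0.63 × (+$576 billion) = +$362.88 billion.
Expenditure multiplier = 1/(1 − c(1−t) + m) = 1/(1 − 0.63×0.88 + 0.2) = 1/0.6456 ≈ 1.549.
The transfer multiplier is c × k ≈ 0.976, so ΔY = k × (c·ΔTR) = (+$362.88 billion) / 0.6456 ≈ +$562.1 billion.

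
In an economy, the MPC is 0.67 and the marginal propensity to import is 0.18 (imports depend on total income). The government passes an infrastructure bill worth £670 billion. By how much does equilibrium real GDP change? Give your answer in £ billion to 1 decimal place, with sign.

Government-spending multiplier = 1/(1 − c + m) = 1/(1 − 0.67 + 0.18) = 1/0.51 ≈ 1.961.
ΔY = k × ΔG = (+£670 billion) / 0.51 ≈ +£1,313.7 billion.

+£1,313.7 billion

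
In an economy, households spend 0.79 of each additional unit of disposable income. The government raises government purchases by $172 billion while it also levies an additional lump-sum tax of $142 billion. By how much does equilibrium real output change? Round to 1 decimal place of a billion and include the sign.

+$284.9 billion

Expenditure multiplier = 1/(1 − MPC) = 1/(1 − 0.79) = 1/0.21 ≈ 4.762.
ΔG contributes k·ΔG = (+$172 billion) / 0.21 ≈ +$819 billion.
ΔT of +$142 billion changes first-round spending by −c·ΔT = −$112.18 billion, contributing k·(−c·ΔT) = (−$112.18 billion) / 0.21 ≈ −$534.2 billion.
Net ΔY = k(ΔG − c·ΔT) = (+$59.82 billion) / 0.21 ≈ +$284.9 billion.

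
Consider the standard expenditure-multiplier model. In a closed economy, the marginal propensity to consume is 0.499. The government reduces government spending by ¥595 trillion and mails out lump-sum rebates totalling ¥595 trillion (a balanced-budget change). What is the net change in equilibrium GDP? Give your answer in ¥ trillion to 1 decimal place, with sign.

Expenditure multiplier = 1/(1 − MPC) = 1/(1 − 0.499) = 1/0.501 ≈ 1.996.
ΔG contributes k·ΔG = (−¥595 trillion) / 0.501 ≈ −¥1,187.6 trillion.
ΔT of −¥595 trillion changes first-round spending by −c·ΔT = +¥296.905 trillion, contributing k·(−c·ΔT) = (+¥296.905 trillion) / 0.501 ≈ +¥592.6 trillion.
With ΔG = ΔT and no other leakages, the balanced-budget multiplier is 1, so ΔY = ΔG = −¥595 trillion.

−¥595.0 trillion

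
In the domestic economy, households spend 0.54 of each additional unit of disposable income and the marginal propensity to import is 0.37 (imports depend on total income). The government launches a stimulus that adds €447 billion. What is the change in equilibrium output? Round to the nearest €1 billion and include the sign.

Expenditure multiplier = 1/(1 − c + m) = 1/(1 − 0.54 + 0.37) = 1/0.83 ≈ 1.205.
ΔY = k × ΔG = (+€447 billion) / 0.83 ≈ +€539 billion.

+€539 billion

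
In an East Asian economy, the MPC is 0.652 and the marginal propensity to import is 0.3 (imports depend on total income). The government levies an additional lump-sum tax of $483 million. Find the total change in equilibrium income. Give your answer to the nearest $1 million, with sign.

−$486 million

A lump-sum tax change of +$483 million shifts disposable income by −$483 million; first-round consumption changes by −c × ΔT = −0.652 × (+$483 million) = −$314.916 million.
Expenditure multiplier = 1/(1 − c + m) = 1/(1 − 0.652 + 0.3) = 1/0.648 ≈ 1.543.
The tax multiplier is −c × k ≈ −1.006, so ΔY = k × (−c·ΔT) = (−$314.916 million) / 0.648 ≈ −$486 million.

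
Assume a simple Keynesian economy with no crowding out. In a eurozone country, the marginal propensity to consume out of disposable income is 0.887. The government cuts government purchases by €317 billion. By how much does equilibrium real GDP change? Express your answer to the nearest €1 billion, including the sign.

−€2,805 billion

Government-spending multiplier = 1/(1 − MPC) = 1/(1 − 0.887) = 1/0.113 ≈ 8.85.
ΔY = k × ΔG = (−€317 billion) / 0.113 ≈ −€2,805 billion.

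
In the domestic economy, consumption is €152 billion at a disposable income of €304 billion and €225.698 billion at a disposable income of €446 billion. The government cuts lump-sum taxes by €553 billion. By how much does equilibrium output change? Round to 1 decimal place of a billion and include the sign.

+€596.7 billion

MPC = ΔC/ΔYd = (225.698 − 152)/(446 − 304) = 73.698/142 = 0.519.
A lump-sum tax change of −€553 billion shifts disposable income by +€553 billion; first-round consumption changes by −c × ΔT = −0.519 × (−€553 billion) = +€287.007 billion.
Expenditure multiplier = 1/(1 − MPC) = 1/(1 − 0.519) = 1/0.481 ≈ 2.079.
The tax multiplier is −c × k ≈ −1.079, so ΔY = k × (−c·ΔT) = (+€287.007 billion) / 0.481 ≈ +€596.7 billion.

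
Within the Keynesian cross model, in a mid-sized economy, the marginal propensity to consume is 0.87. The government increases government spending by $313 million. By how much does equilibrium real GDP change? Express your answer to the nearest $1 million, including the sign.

Expenditure multiplier = 1/(1 − MPC) = 1/(1 − 0.87) = 1/0.13 ≈ 7.692.
ΔY = k × ΔG = (+$313 million) / 0.13 ≈ +$2,408 million.

+$2,408 million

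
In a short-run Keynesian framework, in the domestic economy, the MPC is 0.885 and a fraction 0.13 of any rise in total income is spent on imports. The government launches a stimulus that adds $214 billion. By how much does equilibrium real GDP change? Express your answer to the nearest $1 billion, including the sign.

Spending multiplier = 1/(1 − c + m) = 1/(1 − 0.885 + 0.13) = 1/0.245 ≈ 4.082.
ΔY = k × ΔG = (+$214 billion) / 0.245 ≈ +$873 billion.

+$873 billion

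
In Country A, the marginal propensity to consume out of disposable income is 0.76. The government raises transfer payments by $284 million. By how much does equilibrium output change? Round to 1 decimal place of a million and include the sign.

The transfer change shifts disposable income by +$284 million, so first-round consumption changes by c·ΔTR = 0.76 × (+$284 million) = +$215.84 million.
Expenditure multiplier = 1/(1 − MPC) = 1/(1 − 0.76) = 1/0.24 ≈ 4.167.
The transfer multiplier is c × k ≈ 3.167, so ΔY = k × (c·ΔTR) = (+$215.84 million) / 0.24 ≈ +$899.3 million.

+$899.3 million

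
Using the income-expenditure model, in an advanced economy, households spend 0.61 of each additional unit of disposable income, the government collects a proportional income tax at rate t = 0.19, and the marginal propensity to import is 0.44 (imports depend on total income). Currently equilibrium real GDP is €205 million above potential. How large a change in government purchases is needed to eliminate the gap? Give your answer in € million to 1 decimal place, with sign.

Spending multiplier = 1/(1 − c(1−t) + m) = 1/(1 − 0.61×0.81 + 0.44) = 1/0.9459 ≈ 1.057.
Need ΔY = −€205 million, so ΔG = ΔY/k = (−€205 million) × 0.9459 ≈ −€193.9 million.
The government should cut government purchases by €193.9 million.

−€193.9 million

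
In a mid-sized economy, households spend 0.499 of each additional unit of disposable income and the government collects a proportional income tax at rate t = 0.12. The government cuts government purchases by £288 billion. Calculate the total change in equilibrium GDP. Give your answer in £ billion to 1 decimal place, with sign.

Spending multiplier = 1/(1 − c(1−t)) = 1/(1 − 0.499×0.88) = 1/0.56088 ≈ 1.783.
ΔY = k × ΔG = (−£288 billion) / 0.56088 ≈ −£513.5 billion.

−£513.5 billion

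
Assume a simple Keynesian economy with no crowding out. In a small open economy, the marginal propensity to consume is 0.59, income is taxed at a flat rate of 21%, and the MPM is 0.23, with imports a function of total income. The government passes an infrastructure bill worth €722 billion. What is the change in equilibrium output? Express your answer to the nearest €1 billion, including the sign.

Government-spending multiplier = 1/(1 − c(1−t) + m) = 1/(1 − 0.59×0.79 + 0.23) = 1/0.7639 ≈ 1.309.
ΔY = k × ΔG = (+€722 billion) / 0.7639 ≈ +€945 billion.

+€945 billion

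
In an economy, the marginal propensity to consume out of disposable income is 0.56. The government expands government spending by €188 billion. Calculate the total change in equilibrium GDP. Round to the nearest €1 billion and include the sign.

+€427 billion

Expenditure multiplier = 1/(1 − MPC) = 1/(1 − 0.56) = 1/0.44 ≈ 2.273.
ΔY = k × ΔG = (+€188 billion) / 0.44 ≈ +€427 billion.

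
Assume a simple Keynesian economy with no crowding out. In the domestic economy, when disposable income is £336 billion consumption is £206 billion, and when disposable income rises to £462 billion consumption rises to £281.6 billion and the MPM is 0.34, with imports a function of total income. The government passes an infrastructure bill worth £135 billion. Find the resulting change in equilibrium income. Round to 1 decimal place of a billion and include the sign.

MPC = ΔC/ΔYd = (281.6 − 206)/(462 − 336) = 75.6/126 = 0.6.
Spending multiplier = 1/(1 − c + m) = 1/(1 − 0.6 + 0.34) = 1/0.74 ≈ 1.351.
ΔY = k × ΔG = (+£135 billion) / 0.74 ≈ +£182.4 billion.

+£182.4 billion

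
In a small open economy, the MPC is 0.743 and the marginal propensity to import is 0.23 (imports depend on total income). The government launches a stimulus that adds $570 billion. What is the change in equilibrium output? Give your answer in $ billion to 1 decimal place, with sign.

Expenditure multiplier = 1/(1 − c + m) = 1/(1 − 0.743 + 0.23) = 1/0.487 ≈ 2.053.
ΔY = k × ΔG = (+$570 billion) / 0.487 ≈ +$1,170.4 billion.

+$1,170.4 billion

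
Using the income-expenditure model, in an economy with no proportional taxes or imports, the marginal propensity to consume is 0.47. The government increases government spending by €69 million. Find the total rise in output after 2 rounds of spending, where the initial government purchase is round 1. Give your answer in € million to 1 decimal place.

Round 1 adds ΔG = €69 million; each later round is MPC = 0.47 times the previous.
After 2 rounds: 69 + 32.43 = ΔG·(1 − c^2)/(1 − c) = 69 × (1 − 0.2209)/0.53 ≈ €101.4 million.

€101.4 million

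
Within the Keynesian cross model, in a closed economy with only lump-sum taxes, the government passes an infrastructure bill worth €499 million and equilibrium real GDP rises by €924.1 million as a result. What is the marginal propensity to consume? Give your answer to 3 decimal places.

0.460

Implied spending multiplier k = ΔY/ΔG = 924.1/499 ≈ 1.8519.
Since k = 1/(1 − MPC), MPC = 1 − 1/k = 1 − ΔG/ΔY = 1 − 499/924.1 ≈ 0.460.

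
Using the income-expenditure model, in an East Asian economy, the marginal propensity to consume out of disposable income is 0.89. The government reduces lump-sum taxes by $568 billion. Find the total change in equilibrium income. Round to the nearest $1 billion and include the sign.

+$4,596 billion

A lump-sum tax change of −$568 billion shifts disposable income by +$568 billion; first-round consumption changes by −c × ΔT = −0.89 × (−$568 billion) = +$505.52 billion.
Expenditure multiplier = 1/(1 − MPC) = 1/(1 − 0.89) = 1/0.11 ≈ 9.091.
The tax multiplier is −c × k ≈ −8.091, so ΔY = k × (−c·ΔT) = (+$505.52 billion) / 0.11 ≈ +$4,596 billion.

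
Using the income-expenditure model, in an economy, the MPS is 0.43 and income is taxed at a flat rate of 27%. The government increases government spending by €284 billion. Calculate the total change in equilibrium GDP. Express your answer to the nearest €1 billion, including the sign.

MPC = 1 − MPS = 1 − 0.43 = 0.57.
Expenditure multiplier = 1/(1 − c(1−t)) = 1/(1 − 0.57×0.73) = 1/0.5839 ≈ 1.713.
ΔY = k × ΔG = (+€284 billion) / 0.5839 ≈ +€486 billion.

+€486 billion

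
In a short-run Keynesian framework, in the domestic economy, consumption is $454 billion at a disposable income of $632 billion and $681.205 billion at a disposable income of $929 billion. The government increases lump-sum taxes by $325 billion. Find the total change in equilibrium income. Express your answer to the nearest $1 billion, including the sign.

MPC = ΔC/ΔYd = (681.205 − 454)/(929 − 632) = 227.205/297 = 0.765.
A lump-sum tax change of +$325 billion shifts disposable income by −$325 billion; first-round consumption changes by −c × ΔT = −0.765 × (+$325 billion) = −$248.625 billion.
Expenditure multiplier = 1/(1 − MPC) = 1/(1 − 0.765) = 1/0.235 ≈ 4.255.
The tax multiplier is −c × k ≈ −3.255, so ΔY = k × (−c·ΔT) = (−$248.625 billion) / 0.235 ≈ −$1,058 billion.

−$1,058 billion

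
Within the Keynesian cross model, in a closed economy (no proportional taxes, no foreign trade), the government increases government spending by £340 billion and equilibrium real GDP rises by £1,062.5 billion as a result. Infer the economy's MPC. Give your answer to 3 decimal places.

0.680

Implied spending multiplier k = ΔY/ΔG = 1,062.5/340 = 3.125.
Since k = 1/(1 − MPC), MPC = 1 − 1/k = 1 − ΔG/ΔY = 1 − 340/1,062.5 = 0.680.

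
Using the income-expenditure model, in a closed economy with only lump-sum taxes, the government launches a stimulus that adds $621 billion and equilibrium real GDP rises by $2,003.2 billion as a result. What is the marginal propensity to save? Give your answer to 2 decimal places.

Implied spending multiplier k = ΔY/ΔG = 2,003.2/621 ≈ 3.2258.
Since k = 1/(1 − MPC), MPC = 1 − 1/k = 1 − ΔG/ΔY = 1 − 621/2,003.2 ≈ 0.69.
MPS = 1 − MPC = 0.31.

0.31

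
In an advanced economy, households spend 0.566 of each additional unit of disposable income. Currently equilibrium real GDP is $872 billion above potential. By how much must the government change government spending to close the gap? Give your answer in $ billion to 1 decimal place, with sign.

−$378.4 billion

Spending multiplier = 1/(1 − MPC) = 1/(1 − 0.566) = 1/0.434 ≈ 2.304.
Need ΔY = −$872 billion, so ΔG = ΔY/k = (−$872 billion) × 0.434 ≈ −$378.4 billion.
The government should cut government spending by $378.4 billion.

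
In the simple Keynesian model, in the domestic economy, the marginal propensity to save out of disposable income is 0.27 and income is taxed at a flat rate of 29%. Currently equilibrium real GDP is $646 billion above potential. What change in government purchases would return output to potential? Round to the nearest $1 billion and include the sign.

MPC = 1 − MPS = 1 − 0.27 = 0.73.
Spending multiplier = 1/(1 − c(1−t)) = 1/(1 − 0.73×0.71) = 1/0.4817 ≈ 2.076.
Need ΔY = −$646 billion, so ΔG = ΔY/k = (−$646 billion) × 0.4817 ≈ −$311 billion.
The government should cut government purchases by $311 billion.

−$311 billion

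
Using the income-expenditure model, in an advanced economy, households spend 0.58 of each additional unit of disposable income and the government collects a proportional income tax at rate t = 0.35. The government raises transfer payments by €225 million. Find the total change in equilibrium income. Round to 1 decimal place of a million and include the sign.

+€209.5 million

The transfer change shifts disposable income by +€225 million, so first-round consumption changes by c·ΔTR = 0.58 × (+€225 million) = +€130.5 million.
Expenditure multiplier = 1/(1 − c(1−t)) = 1/(1 − 0.58×0.65) = 1/0.623 ≈ 1.605.
The transfer multiplier is c × k ≈ 0.931, so ΔY = k × (c·ΔTR) = (+€130.5 million) / 0.623 ≈ +€209.5 million.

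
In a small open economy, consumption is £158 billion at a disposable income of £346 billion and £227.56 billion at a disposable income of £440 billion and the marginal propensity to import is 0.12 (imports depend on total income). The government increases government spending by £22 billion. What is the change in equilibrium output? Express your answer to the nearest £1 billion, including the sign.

MPC = ΔC/ΔYd = (227.56 − 158)/(440 − 346) = 69.56/94 = 0.74.
Expenditure multiplier = 1/(1 − c + m) = 1/(1 − 0.74 + 0.12) = 1/0.38 ≈ 2.632.
ΔY = k × ΔG = (+£22 billion) / 0.38 ≈ +£58 billion.

+£58 billion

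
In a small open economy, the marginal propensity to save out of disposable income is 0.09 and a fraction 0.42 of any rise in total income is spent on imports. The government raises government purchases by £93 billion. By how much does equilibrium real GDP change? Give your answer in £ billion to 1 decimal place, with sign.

+£182.4 billion

MPC = 1 − MPS = 1 − 0.09 = 0.91.
Spending multiplier = 1/(1 − c + m) = 1/(1 − 0.91 + 0.42) = 1/0.51 ≈ 1.961.
ΔY = k × ΔG = (+£93 billion) / 0.51 ≈ +£182.4 billion.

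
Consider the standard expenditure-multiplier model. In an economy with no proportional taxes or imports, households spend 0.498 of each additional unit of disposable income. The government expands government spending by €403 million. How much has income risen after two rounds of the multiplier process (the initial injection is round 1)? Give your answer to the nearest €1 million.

€604 million

Round 1 adds ΔG = €403 million; each later round is MPC = 0.498 times the previous.
After 2 rounds: 403 + 200.694 = ΔG·(1 − c^2)/(1 − c) = 403 × (1 − 0.248004)/0.502 ≈ €604 million.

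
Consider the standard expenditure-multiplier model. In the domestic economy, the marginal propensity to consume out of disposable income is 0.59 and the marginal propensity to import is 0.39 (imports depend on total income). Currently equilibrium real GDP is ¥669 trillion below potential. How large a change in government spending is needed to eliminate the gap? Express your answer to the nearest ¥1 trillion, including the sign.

Spending multiplier = 1/(1 − c + m) = 1/(1 − 0.59 + 0.39) = 1/0.8 = 1.25.
Need ΔY = +¥669 trillion, so ΔG = ΔY/k = (+¥669 trillion) × 0.8 ≈ +¥535 trillion.
The government should increase government spending by ¥535 trillion.

+¥535 trillion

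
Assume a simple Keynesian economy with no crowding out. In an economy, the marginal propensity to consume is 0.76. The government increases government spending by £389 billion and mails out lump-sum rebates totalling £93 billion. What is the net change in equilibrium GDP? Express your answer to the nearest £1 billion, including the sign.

Expenditure multiplier = 1/(1 − MPC) = 1/(1 − 0.76) = 1/0.24 ≈ 4.167.
ΔG contributes k·ΔG = (+£389 billion) / 0.24 ≈ +£1,620.8 billion.
ΔT of −£93 billion changes first-round spending by −c·ΔT = +£70.68 billion, contributing k·(−c·ΔT) = (+£70.68 billion) / 0.24 = +£294.5 billion.
Net ΔY = k(ΔG − c·ΔT) = (+£459.68 billion) / 0.24 ≈ +£1,915 billion.

+£1,915 billion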